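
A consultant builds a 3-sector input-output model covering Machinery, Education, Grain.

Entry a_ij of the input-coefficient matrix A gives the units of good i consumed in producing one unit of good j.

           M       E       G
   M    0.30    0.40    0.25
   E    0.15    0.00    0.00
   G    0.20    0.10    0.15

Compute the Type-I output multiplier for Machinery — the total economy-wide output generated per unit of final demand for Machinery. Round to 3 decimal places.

m_M = 2.432

I − A =
  [   0.70    -0.40    -0.25]
  [  -0.15     1.00     0.00]
  [  -0.20    -0.10     0.85]
Cofactors of I−A, C_ij = (−1)^(i+j)·(minor ij) (rows/columns in the sector order above):
  C_11 = (1.00)(0.85) − (0.00)(-0.10) = 0.8500
  C_12 = −[(-0.15)(0.85) − (0.00)(-0.20)] = 0.1275
  C_13 = (-0.15)(-0.10) − (1.00)(-0.20) = 0.2150
  C_21 = −[(-0.40)(0.85) − (-0.25)(-0.10)] = 0.3650
  C_22 = (0.70)(0.85) − (-0.25)(-0.20) = 0.5450
  C_23 = −[(0.70)(-0.10) − (-0.40)(-0.20)] = 0.1500
  C_31 = (-0.40)(0.00) − (-0.25)(1.00) = 0.2500
  C_32 = −[(0.70)(0.00) − (-0.25)(-0.15)] = 0.0375
  C_33 = (0.70)(1.00) − (-0.40)(-0.15) = 0.6400
det(I−A) = Σ_j (I−A)_1j·C_1j = (0.70)(0.8500) + (-0.40)(0.1275) + (-0.25)(0.2150) = 0.49025
adj(I−A) = Cᵀ =
  [ 0.8500   0.3650   0.2500]
  [ 0.1275   0.5450   0.0375]
  [ 0.2150   0.1500   0.6400]
(I − A)⁻¹ = adj(I−A) / det(I−A) ≈
  [   1.7338     0.7445     0.5099]
  [   0.2601     1.1117     0.0765]
  [   0.4386     0.3060     1.3055]
The output multiplier for sector j is the column-j sum of the Leontief inverse (I − A)⁻¹ = adj(I−A) / det(I−A).
Column M of adj(I−A): (0.8500, 0.1275, 0.2150); det(I−A) = 0.49025.
m_M = (0.8500 + 0.1275 + 0.2150) / 0.49025 = 1.1925 / 0.49025 ≈ 2.432.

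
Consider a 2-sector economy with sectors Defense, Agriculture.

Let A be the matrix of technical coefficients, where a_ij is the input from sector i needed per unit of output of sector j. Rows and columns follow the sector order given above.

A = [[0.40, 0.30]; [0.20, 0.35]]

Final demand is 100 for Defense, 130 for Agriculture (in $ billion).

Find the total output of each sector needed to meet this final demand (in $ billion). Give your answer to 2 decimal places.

I − A =
  [   0.60    -0.30]
  [  -0.20     0.65]
det(I−A) = (0.60)(0.65) − (-0.30)(-0.20) = 0.3300
adj(I−A) = [[0.65, 0.30], [0.20, 0.60]]
(I − A)⁻¹ = adj(I−A) / det(I−A) ≈
  [   1.9697     0.9091]
  [   0.6061     1.8182]
x = (I − A)⁻¹ d = adj(I−A)·d / det(I−A), with det(I−A) = 0.3300:
  x_1 = (0.65·100 + 0.30·130) / 0.3300 = 104.00 / 0.3300 ≈ 315.15
  x_2 = (0.20·100 + 0.60·130) / 0.3300 = 98.00 / 0.3300 ≈ 296.97

x_1 = 315.15, x_2 = 296.97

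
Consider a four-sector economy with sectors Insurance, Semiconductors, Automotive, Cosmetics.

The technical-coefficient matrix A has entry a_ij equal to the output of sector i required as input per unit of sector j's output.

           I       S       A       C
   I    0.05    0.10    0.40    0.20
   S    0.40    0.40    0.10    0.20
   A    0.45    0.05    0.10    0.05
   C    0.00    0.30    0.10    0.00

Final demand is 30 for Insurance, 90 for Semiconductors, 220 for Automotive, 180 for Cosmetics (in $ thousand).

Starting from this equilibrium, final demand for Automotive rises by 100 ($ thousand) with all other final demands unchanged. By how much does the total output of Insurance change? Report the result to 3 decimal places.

I − A =
  [   0.95    -0.10    -0.40    -0.20]
  [  -0.40     0.60    -0.10    -0.20]
  [  -0.45    -0.05     0.90    -0.05]
  [   0.00    -0.30    -0.10     1.00]
Compute the cofactors C_ij = (−1)^(i+j)·(3×3 minor ij) of I−A; the adjugate is their transpose:
adj(I−A) = Cᵀ =
  [ 0.47550   0.17050   0.24600   0.14150]
  [ 0.41200   0.66125   0.28200   0.22875]
  [ 0.26900   0.13375   0.44900   0.10300]
  [ 0.15050   0.21175   0.12950   0.35175]
det(I−A) = Σ_j (I−A)_1j·C_1j = (0.95)(0.47550) + (-0.10)(0.41200) + (-0.40)(0.26900) + (-0.20)(0.15050) = 0.272825
(I − A)⁻¹ = adj(I−A) / det(I−A) ≈
  [   1.7429     0.6249     0.9017     0.5186]
  [   1.5101     2.4237     1.0336     0.8384]
  [   0.9860     0.4902     1.6457     0.3775]
  [   0.5516     0.7761     0.4747     1.2893]
Δx = (I − A)⁻¹ Δd with Δd having +100 in the Automotive component and 0 elsewhere.
So Δx_I = L_IA · (+100), where L_IA = adj(I−A)_IA / det(I−A) = 0.24600 / 0.272825.
Δx_I = 0.24600 × (+100) / 0.272825 = 24.60 / 0.272825 ≈ 90.168.

Δx_I = 90.168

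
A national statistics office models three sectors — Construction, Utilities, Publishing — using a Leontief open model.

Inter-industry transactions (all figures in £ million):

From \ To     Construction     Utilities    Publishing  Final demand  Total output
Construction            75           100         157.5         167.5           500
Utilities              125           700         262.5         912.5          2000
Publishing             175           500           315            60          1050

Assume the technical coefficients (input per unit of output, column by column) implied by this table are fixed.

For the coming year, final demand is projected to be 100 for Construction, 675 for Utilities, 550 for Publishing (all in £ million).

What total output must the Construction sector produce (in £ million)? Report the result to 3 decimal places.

Technical coefficients a_ij = z_ij / X_j:
  a_11 = 75/500 = 0.15, a_21 = 125/500 = 0.25, a_31 = 175/500 = 0.35
  a_12 = 100/2000 = 0.05, a_22 = 700/2000 = 0.35, a_32 = 500/2000 = 0.25
  a_13 = 157.5/1050 = 0.15, a_23 = 262.5/1050 = 0.25, a_33 = 315/1050 = 0.30
I − A =
  [   0.85    -0.05    -0.15]
  [  -0.25     0.65    -0.25]
  [  -0.35    -0.25     0.70]
Cofactors of I−A, C_ij = (−1)^(i+j)·(minor ij) (rows/columns in the sector order above):
  C_11 = (0.65)(0.70) − (-0.25)(-0.25) = 0.3925
  C_12 = −[(-0.25)(0.70) − (-0.25)(-0.35)] = 0.2625
  C_13 = (-0.25)(-0.25) − (0.65)(-0.35) = 0.2900
  C_21 = −[(-0.05)(0.70) − (-0.15)(-0.25)] = 0.0725
  C_22 = (0.85)(0.70) − (-0.15)(-0.35) = 0.5425
  C_23 = −[(0.85)(-0.25) − (-0.05)(-0.35)] = 0.2300
  C_31 = (-0.05)(-0.25) − (-0.15)(0.65) = 0.1100
  C_32 = −[(0.85)(-0.25) − (-0.15)(-0.25)] = 0.2500
  C_33 = (0.85)(0.65) − (-0.05)(-0.25) = 0.5400
det(I−A) = Σ_j (I−A)_1j·C_1j = (0.85)(0.3925) + (-0.05)(0.2625) + (-0.15)(0.2900) = 0.2770
adj(I−A) = Cᵀ =
  [ 0.3925   0.0725   0.1100]
  [ 0.2625   0.5425   0.2500]
  [ 0.2900   0.2300   0.5400]
(I − A)⁻¹ = adj(I−A) / det(I−A) ≈
  [   1.4170     0.2617     0.3971]
  [   0.9477     1.9585     0.9025]
  [   1.0469     0.8303     1.9495]
x = (I − A)⁻¹ d = adj(I−A)·d / det(I−A), with det(I−A) = 0.2770:
  x_1 = (0.3925·100 + 0.0725·675 + 0.1100·550) / 0.2770 = 148.6875 / 0.2770 ≈ 536.778
  x_2 = (0.2625·100 + 0.5425·675 + 0.2500·550) / 0.2770 = 529.9375 / 0.2770 ≈ 1913.132
  x_3 = (0.2900·100 + 0.2300·675 + 0.5400·550) / 0.2770 = 481.25 / 0.2770 ≈ 1737.365

x_1 = 536.778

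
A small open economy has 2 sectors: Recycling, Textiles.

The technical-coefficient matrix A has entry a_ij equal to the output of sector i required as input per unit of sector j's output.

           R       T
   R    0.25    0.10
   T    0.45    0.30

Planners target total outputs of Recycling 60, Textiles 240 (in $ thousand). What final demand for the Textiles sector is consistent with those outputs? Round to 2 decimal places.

I − A =
  [   0.75    -0.10]
  [  -0.45     0.70]
d = (I − A) x:
  d_R = (+0.75)·60 + (-0.10)·240 = 21.00
  d_T = (-0.45)·60 + (+0.70)·240 = 141.00

d_T = 141.00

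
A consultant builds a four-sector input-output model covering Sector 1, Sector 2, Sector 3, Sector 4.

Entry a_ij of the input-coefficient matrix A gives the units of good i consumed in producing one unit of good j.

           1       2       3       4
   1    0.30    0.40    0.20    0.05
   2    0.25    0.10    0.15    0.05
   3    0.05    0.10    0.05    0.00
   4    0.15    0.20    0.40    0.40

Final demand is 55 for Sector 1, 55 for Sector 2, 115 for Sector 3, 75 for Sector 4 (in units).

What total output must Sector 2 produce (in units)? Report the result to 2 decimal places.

x_2 = 174.17

I − A =
  [   0.70    -0.40    -0.20    -0.05]
  [  -0.25     0.90    -0.15    -0.05]
  [  -0.05    -0.10     0.95     0.00]
  [  -0.15    -0.20    -0.40     0.60]
Compute the cofactors C_ij = (−1)^(i+j)·(3×3 minor ij) of I−A; the adjugate is their transpose:
adj(I−A) = Cᵀ =
  [ 0.492500   0.251500   0.169500   0.062000]
  [ 0.155125   0.384875   0.112375   0.045000]
  [ 0.042250   0.053750   0.298750   0.008000]
  [ 0.203000   0.227000   0.279000   0.476000]
det(I−A) = Σ_j (I−A)_1j·C_1j = (0.70)(0.492500) + (-0.40)(0.155125) + (-0.20)(0.042250) + (-0.05)(0.203000) = 0.2641
(I − A)⁻¹ = adj(I−A) / det(I−A) ≈
  [   1.8648     0.9523     0.6418     0.2348]
  [   0.5874     1.4573     0.4255     0.1704]
  [   0.1600     0.2035     1.1312     0.0303]
  [   0.7686     0.8595     1.0564     1.8023]
x = (I − A)⁻¹ d = adj(I−A)·d / det(I−A), with det(I−A) = 0.2641:
  x_1 = (0.492500·55 + 0.251500·55 + 0.169500·115 + 0.062000·75) / 0.2641 = 65.0625 / 0.2641 ≈ 246.36
  x_2 = (0.155125·55 + 0.384875·55 + 0.112375·115 + 0.045000·75) / 0.2641 = 45.998125 / 0.2641 ≈ 174.17
  x_3 = (0.042250·55 + 0.053750·55 + 0.298750·115 + 0.008000·75) / 0.2641 = 40.23625 / 0.2641 ≈ 152.35
  x_4 = (0.203000·55 + 0.227000·55 + 0.279000·115 + 0.476000·75) / 0.2641 = 91.435 / 0.2641 ≈ 346.21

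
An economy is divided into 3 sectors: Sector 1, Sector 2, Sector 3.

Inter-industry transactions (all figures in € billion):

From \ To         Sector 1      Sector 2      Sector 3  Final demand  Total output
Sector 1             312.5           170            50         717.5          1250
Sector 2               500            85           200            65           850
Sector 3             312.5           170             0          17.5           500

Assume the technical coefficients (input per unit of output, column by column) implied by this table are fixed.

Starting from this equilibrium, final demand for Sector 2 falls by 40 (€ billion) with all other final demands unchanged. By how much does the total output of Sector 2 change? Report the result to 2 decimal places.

Technical coefficients a_ij = z_ij / X_j:
  a_11 = 312.5/1250 = 0.25, a_21 = 500/1250 = 0.40, a_31 = 312.5/1250 = 0.25
  a_12 = 170/850 = 0.20, a_22 = 85/850 = 0.10, a_32 = 170/850 = 0.20
  a_13 = 50/500 = 0.10, a_23 = 200/500 = 0.40, a_33 = 0/500 = 0.00
I − A =
  [   0.75    -0.20    -0.10]
  [  -0.40     0.90    -0.40]
  [  -0.25    -0.20     1.00]
Cofactors of I−A, C_ij = (−1)^(i+j)·(minor ij) (rows/columns in the sector order above):
  C_11 = (0.90)(1.00) − (-0.40)(-0.20) = 0.8200
  C_12 = −[(-0.40)(1.00) − (-0.40)(-0.25)] = 0.5000
  C_13 = (-0.40)(-0.20) − (0.90)(-0.25) = 0.3050
  C_21 = −[(-0.20)(1.00) − (-0.10)(-0.20)] = 0.2200
  C_22 = (0.75)(1.00) − (-0.10)(-0.25) = 0.7250
  C_23 = −[(0.75)(-0.20) − (-0.20)(-0.25)] = 0.2000
  C_31 = (-0.20)(-0.40) − (-0.10)(0.90) = 0.1700
  C_32 = −[(0.75)(-0.40) − (-0.10)(-0.40)] = 0.3400
  C_33 = (0.75)(0.90) − (-0.20)(-0.40) = 0.5950
det(I−A) = Σ_j (I−A)_1j·C_1j = (0.75)(0.8200) + (-0.20)(0.5000) + (-0.10)(0.3050) = 0.4845
adj(I−A) = Cᵀ =
  [ 0.8200   0.2200   0.1700]
  [ 0.5000   0.7250   0.3400]
  [ 0.3050   0.2000   0.5950]
(I − A)⁻¹ = adj(I−A) / det(I−A) ≈
  [   1.6925     0.4541     0.3509]
  [   1.0320     1.4964     0.7018]
  [   0.6295     0.4128     1.2281]
Δx = (I − A)⁻¹ Δd with Δd having -40 in the Sector 2 component and 0 elsewhere.
So Δx_2 = L_22 · (-40), where L_22 = adj(I−A)_22 / det(I−A) = 0.7250 / 0.4845.
Δx_2 = 0.7250 × (-40) / 0.4845 = -29.00 / 0.4845 ≈ -59.86.

Δx_2 = -59.86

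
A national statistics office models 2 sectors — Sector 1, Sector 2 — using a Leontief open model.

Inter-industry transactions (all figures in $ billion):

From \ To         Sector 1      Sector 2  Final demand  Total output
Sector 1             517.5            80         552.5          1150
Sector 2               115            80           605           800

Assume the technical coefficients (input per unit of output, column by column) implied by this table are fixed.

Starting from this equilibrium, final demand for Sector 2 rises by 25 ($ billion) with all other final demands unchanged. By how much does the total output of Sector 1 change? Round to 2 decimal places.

Δx_1 = 5.15

Technical coefficients a_ij = z_ij / X_j:
  a_11 = 517.5/1150 = 0.45, a_21 = 115/1150 = 0.10
  a_12 = 80/800 = 0.10, a_22 = 80/800 = 0.10
I − A =
  [   0.55    -0.10]
  [  -0.10     0.90]
det(I−A) = (0.55)(0.90) − (-0.10)(-0.10) = 0.4850
adj(I−A) = [[0.90, 0.10], [0.10, 0.55]]
(I − A)⁻¹ = adj(I−A) / det(I−A) ≈
  [   1.8557     0.2062]
  [   0.2062     1.1340]
Δx = (I − A)⁻¹ Δd with Δd having +25 in the Sector 2 component and 0 elsewhere.
So Δx_1 = L_12 · (+25), where L_12 = adj(I−A)_12 / det(I−A) = 0.10 / 0.4850.
Δx_1 = 0.10 × (+25) / 0.4850 = 2.50 / 0.4850 ≈ 5.15.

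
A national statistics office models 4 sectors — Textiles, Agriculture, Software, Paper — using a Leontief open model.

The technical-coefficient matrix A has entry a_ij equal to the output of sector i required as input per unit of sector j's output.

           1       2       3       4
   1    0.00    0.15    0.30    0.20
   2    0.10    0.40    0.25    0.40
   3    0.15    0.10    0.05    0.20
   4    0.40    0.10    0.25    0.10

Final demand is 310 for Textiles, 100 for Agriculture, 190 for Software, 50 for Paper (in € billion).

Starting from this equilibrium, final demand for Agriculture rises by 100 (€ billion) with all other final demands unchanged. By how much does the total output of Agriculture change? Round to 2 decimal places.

Δx_2 = 246.93

I − A =
  [   1.00    -0.15    -0.30    -0.20]
  [  -0.10     0.60    -0.25    -0.40]
  [  -0.15    -0.10     0.95    -0.20]
  [  -0.40    -0.10    -0.25     0.90]
Compute the cofactors C_ij = (−1)^(i+j)·(3×3 minor ij) of I−A; the adjugate is their transpose:
adj(I−A) = Cᵀ =
  [ 0.407500   0.177750   0.233750   0.221500]
  [ 0.301250   0.657000   0.385000   0.444500]
  [ 0.150000   0.137250   0.412500   0.186000]
  [ 0.256250   0.190125   0.261250   0.495125]
det(I−A) = Σ_j (I−A)_1j·C_1j = (1.00)(0.407500) + (-0.15)(0.301250) + (-0.30)(0.150000) + (-0.20)(0.256250) = 0.2660625
(I − A)⁻¹ = adj(I−A) / det(I−A) ≈
  [   1.5316     0.6681     0.8786     0.8325]
  [   1.1323     2.4693     1.4470     1.6707]
  [   0.5638     0.5159     1.5504     0.6991]
  [   0.9631     0.7146     0.9819     1.8609]
Δx = (I − A)⁻¹ Δd with Δd having +100 in the Agriculture component and 0 elsewhere.
So Δx_2 = L_22 · (+100), where L_22 = adj(I−A)_22 / det(I−A) = 0.657000 / 0.2660625.
Δx_2 = 0.657000 × (+100) / 0.2660625 = 65.70 / 0.2660625 ≈ 246.93.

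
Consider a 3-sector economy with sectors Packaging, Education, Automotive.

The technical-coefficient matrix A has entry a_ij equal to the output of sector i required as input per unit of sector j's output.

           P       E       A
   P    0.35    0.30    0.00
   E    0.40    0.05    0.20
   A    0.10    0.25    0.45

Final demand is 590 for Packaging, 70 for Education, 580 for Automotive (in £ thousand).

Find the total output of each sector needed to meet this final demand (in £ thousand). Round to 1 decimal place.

I − A =
  [   0.65    -0.30     0.00]
  [  -0.40     0.95    -0.20]
  [  -0.10    -0.25     0.55]
Cofactors of I−A, C_ij = (−1)^(i+j)·(minor ij) (rows/columns in the sector order above):
  C_11 = (0.95)(0.55) − (-0.20)(-0.25) = 0.4725
  C_12 = −[(-0.40)(0.55) − (-0.20)(-0.10)] = 0.2400
  C_13 = (-0.40)(-0.25) − (0.95)(-0.10) = 0.1950
  C_21 = −[(-0.30)(0.55) − (0.00)(-0.25)] = 0.1650
  C_22 = (0.65)(0.55) − (0.00)(-0.10) = 0.3575
  C_23 = −[(0.65)(-0.25) − (-0.30)(-0.10)] = 0.1925
  C_31 = (-0.30)(-0.20) − (0.00)(0.95) = 0.0600
  C_32 = −[(0.65)(-0.20) − (0.00)(-0.40)] = 0.1300
  C_33 = (0.65)(0.95) − (-0.30)(-0.40) = 0.4975
det(I−A) = Σ_j (I−A)_1j·C_1j = (0.65)(0.4725) + (-0.30)(0.2400) + (0.00)(0.1950) = 0.235125
adj(I−A) = Cᵀ =
  [ 0.4725   0.1650   0.0600]
  [ 0.2400   0.3575   0.1300]
  [ 0.1950   0.1925   0.4975]
(I − A)⁻¹ = adj(I−A) / det(I−A) ≈
  [   2.0096     0.7018     0.2552]
  [   1.0207     1.5205     0.5529]
  [   0.8293     0.8187     2.1159]
x = (I − A)⁻¹ d = adj(I−A)·d / det(I−A), with det(I−A) = 0.235125:
  x_P = (0.4725·590 + 0.1650·70 + 0.0600·580) / 0.235125 = 325.125 / 0.235125 ≈ 1382.8
  x_E = (0.2400·590 + 0.3575·70 + 0.1300·580) / 0.235125 = 242.025 / 0.235125 ≈ 1029.3
  x_A = (0.1950·590 + 0.1925·70 + 0.4975·580) / 0.235125 = 417.075 / 0.235125 ≈ 1773.8

x_P = 1382.8, x_E = 1029.3, x_A = 1773.8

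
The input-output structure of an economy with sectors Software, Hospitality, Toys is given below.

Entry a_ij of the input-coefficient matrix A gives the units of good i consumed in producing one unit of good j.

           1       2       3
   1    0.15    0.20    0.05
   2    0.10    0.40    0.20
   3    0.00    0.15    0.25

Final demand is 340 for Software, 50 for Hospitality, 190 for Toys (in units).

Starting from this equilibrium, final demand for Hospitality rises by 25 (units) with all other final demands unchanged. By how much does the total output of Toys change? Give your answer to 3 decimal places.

Δx_3 = 9.341

I − A =
  [   0.85    -0.20    -0.05]
  [  -0.10     0.60    -0.20]
  [   0.00    -0.15     0.75]
Cofactors of I−A, C_ij = (−1)^(i+j)·(minor ij) (rows/columns in the sector order above):
  C_11 = (0.60)(0.75) − (-0.20)(-0.15) = 0.4200
  C_12 = −[(-0.10)(0.75) − (-0.20)(0.00)] = 0.0750
  C_13 = (-0.10)(-0.15) − (0.60)(0.00) = 0.0150
  C_21 = −[(-0.20)(0.75) − (-0.05)(-0.15)] = 0.1575
  C_22 = (0.85)(0.75) − (-0.05)(0.00) = 0.6375
  C_23 = −[(0.85)(-0.15) − (-0.20)(0.00)] = 0.1275
  C_31 = (-0.20)(-0.20) − (-0.05)(0.60) = 0.0700
  C_32 = −[(0.85)(-0.20) − (-0.05)(-0.10)] = 0.1750
  C_33 = (0.85)(0.60) − (-0.20)(-0.10) = 0.4900
det(I−A) = Σ_j (I−A)_1j·C_1j = (0.85)(0.4200) + (-0.20)(0.0750) + (-0.05)(0.0150) = 0.34125
adj(I−A) = Cᵀ =
  [ 0.4200   0.1575   0.0700]
  [ 0.0750   0.6375   0.1750]
  [ 0.0150   0.1275   0.4900]
(I − A)⁻¹ = adj(I−A) / det(I−A) ≈
  [   1.2308     0.4615     0.2051]
  [   0.2198     1.8681     0.5128]
  [   0.0440     0.3736     1.4359]
Δx = (I − A)⁻¹ Δd with Δd having +25 in the Hospitality component and 0 elsewhere.
So Δx_3 = L_32 · (+25), where L_32 = adj(I−A)_32 / det(I−A) = 0.1275 / 0.34125.
Δx_3 = 0.1275 × (+25) / 0.34125 = 3.1875 / 0.34125 ≈ 9.341.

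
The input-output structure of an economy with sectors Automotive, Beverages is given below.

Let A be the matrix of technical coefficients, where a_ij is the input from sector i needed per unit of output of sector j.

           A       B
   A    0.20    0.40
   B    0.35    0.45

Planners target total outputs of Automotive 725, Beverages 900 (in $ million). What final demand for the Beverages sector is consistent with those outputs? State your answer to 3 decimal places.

d_B = 241.250

I − A =
  [   0.80    -0.40]
  [  -0.35     0.55]
d = (I − A) x:
  d_A = (+0.80)·725 + (-0.40)·900 = 220.000
  d_B = (-0.35)·725 + (+0.55)·900 = 241.250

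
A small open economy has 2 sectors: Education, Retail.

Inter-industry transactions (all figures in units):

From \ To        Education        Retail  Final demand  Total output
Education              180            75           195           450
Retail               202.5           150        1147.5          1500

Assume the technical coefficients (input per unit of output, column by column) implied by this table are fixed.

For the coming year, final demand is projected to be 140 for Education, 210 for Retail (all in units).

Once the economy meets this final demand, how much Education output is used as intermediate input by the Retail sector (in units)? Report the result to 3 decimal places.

Technical coefficients a_ij = z_ij / X_j:
  a_EE = 180/450 = 0.40, a_RE = 202.5/450 = 0.45
  a_ER = 75/1500 = 0.05, a_RR = 150/1500 = 0.10
I − A =
  [   0.60    -0.05]
  [  -0.45     0.90]
det(I−A) = (0.60)(0.90) − (-0.05)(-0.45) = 0.5175
adj(I−A) = [[0.90, 0.05], [0.45, 0.60]]
(I − A)⁻¹ = adj(I−A) / det(I−A) ≈
  [   1.7391     0.0966]
  [   0.8696     1.1594]
First solve x = (I − A)⁻¹ d = adj(I−A)·d / det(I−A); in particular x_R = (0.45·140 + 0.60·210) / 0.5175 = 189.00 / 0.5175 ≈ 365.21739.
Intermediate flow from E to R: z_ER = a_ER · x_R = 0.05 × 189.00 / 0.5175 = 9.45 / 0.5175 ≈ 18.261.

z_ER = 18.261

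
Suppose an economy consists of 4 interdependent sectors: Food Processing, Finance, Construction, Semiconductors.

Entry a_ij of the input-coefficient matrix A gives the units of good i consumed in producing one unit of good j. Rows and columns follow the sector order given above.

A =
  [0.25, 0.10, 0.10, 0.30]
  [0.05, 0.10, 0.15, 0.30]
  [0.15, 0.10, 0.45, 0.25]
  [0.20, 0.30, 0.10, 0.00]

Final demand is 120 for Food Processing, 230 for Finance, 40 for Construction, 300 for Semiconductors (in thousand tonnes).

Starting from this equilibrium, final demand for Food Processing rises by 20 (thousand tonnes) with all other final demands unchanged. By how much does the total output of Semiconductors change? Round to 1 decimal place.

Δx_4 = 10.9

I − A =
  [   0.75    -0.10    -0.10    -0.30]
  [  -0.05     0.90    -0.15    -0.30]
  [  -0.15    -0.10     0.55    -0.25]
  [  -0.20    -0.30    -0.10     1.00]
Compute the cofactors C_ij = (−1)^(i+j)·(3×3 minor ij) of I−A; the adjugate is their transpose:
adj(I−A) = Cᵀ =
  [ 0.393750   0.122500   0.139500   0.189750]
  [ 0.093750   0.336250   0.138500   0.163625]
  [ 0.181250   0.158750   0.538000   0.236500]
  [ 0.125000   0.141250   0.123250   0.341000]
det(I−A) = Σ_j (I−A)_1j·C_1j = (0.75)(0.393750) + (-0.10)(0.093750) + (-0.10)(0.181250) + (-0.30)(0.125000) = 0.2303125
(I − A)⁻¹ = adj(I−A) / det(I−A) ≈
  [   1.7096     0.5319     0.6057     0.8239]
  [   0.4071     1.4600     0.6014     0.7104]
  [   0.7870     0.6893     2.3360     1.0269]
  [   0.5427     0.6133     0.5351     1.4806]
Δx = (I − A)⁻¹ Δd with Δd having +20 in the Food Processing component and 0 elsewhere.
So Δx_4 = L_41 · (+20), where L_41 = adj(I−A)_41 / det(I−A) = 0.125000 / 0.2303125.
Δx_4 = 0.125000 × (+20) / 0.2303125 = 2.50 / 0.2303125 ≈ 10.9.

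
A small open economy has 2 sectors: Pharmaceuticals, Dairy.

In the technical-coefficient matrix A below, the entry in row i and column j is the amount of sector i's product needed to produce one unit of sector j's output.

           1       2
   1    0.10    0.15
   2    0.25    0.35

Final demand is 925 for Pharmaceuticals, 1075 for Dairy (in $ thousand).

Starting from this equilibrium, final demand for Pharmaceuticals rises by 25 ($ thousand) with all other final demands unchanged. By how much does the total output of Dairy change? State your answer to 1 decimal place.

Δx_2 = 11.4

I − A =
  [   0.90    -0.15]
  [  -0.25     0.65]
det(I−A) = (0.90)(0.65) − (-0.15)(-0.25) = 0.5475
adj(I−A) = [[0.65, 0.15], [0.25, 0.90]]
(I − A)⁻¹ = adj(I−A) / det(I−A) ≈
  [   1.1872     0.2740]
  [   0.4566     1.6438]
Δx = (I − A)⁻¹ Δd with Δd having +25 in the Pharmaceuticals component and 0 elsewhere.
So Δx_2 = L_21 · (+25), where L_21 = adj(I−A)_21 / det(I−A) = 0.25 / 0.5475.
Δx_2 = 0.25 × (+25) / 0.5475 = 6.25 / 0.5475 ≈ 11.4.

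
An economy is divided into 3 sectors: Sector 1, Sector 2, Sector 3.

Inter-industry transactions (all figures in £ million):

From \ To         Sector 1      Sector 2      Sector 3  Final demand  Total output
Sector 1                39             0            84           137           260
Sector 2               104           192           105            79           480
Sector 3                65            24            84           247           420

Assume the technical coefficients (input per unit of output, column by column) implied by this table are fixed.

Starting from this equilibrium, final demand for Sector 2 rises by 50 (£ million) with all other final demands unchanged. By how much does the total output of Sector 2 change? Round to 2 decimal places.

Δx_2 = 86.69

Technical coefficients a_ij = z_ij / X_j:
  a_11 = 39/260 = 0.15, a_21 = 104/260 = 0.40, a_31 = 65/260 = 0.25
  a_12 = 0/480 = 0.00, a_22 = 192/480 = 0.40, a_32 = 24/480 = 0.05
  a_13 = 84/420 = 0.20, a_23 = 105/420 = 0.25, a_33 = 84/420 = 0.20
I − A =
  [   0.85     0.00    -0.20]
  [  -0.40     0.60    -0.25]
  [  -0.25    -0.05     0.80]
Cofactors of I−A, C_ij = (−1)^(i+j)·(minor ij) (rows/columns in the sector order above):
  C_11 = (0.60)(0.80) − (-0.25)(-0.05) = 0.4675
  C_12 = −[(-0.40)(0.80) − (-0.25)(-0.25)] = 0.3825
  C_13 = (-0.40)(-0.05) − (0.60)(-0.25) = 0.1700
  C_21 = −[(0.00)(0.80) − (-0.20)(-0.05)] = 0.0100
  C_22 = (0.85)(0.80) − (-0.20)(-0.25) = 0.6300
  C_23 = −[(0.85)(-0.05) − (0.00)(-0.25)] = 0.0425
  C_31 = (0.00)(-0.25) − (-0.20)(0.60) = 0.1200
  C_32 = −[(0.85)(-0.25) − (-0.20)(-0.40)] = 0.2925
  C_33 = (0.85)(0.60) − (0.00)(-0.40) = 0.5100
det(I−A) = Σ_j (I−A)_1j·C_1j = (0.85)(0.4675) + (0.00)(0.3825) + (-0.20)(0.1700) = 0.363375
adj(I−A) = Cᵀ =
  [ 0.4675   0.0100   0.1200]
  [ 0.3825   0.6300   0.2925]
  [ 0.1700   0.0425   0.5100]
(I − A)⁻¹ = adj(I−A) / det(I−A) ≈
  [   1.2865     0.0275     0.3302]
  [   1.0526     1.7337     0.8050]
  [   0.4678     0.1170     1.4035]
Δx = (I − A)⁻¹ Δd with Δd having +50 in the Sector 2 component and 0 elsewhere.
So Δx_2 = L_22 · (+50), where L_22 = adj(I−A)_22 / det(I−A) = 0.6300 / 0.363375.
Δx_2 = 0.6300 × (+50) / 0.363375 = 31.50 / 0.363375 ≈ 86.69.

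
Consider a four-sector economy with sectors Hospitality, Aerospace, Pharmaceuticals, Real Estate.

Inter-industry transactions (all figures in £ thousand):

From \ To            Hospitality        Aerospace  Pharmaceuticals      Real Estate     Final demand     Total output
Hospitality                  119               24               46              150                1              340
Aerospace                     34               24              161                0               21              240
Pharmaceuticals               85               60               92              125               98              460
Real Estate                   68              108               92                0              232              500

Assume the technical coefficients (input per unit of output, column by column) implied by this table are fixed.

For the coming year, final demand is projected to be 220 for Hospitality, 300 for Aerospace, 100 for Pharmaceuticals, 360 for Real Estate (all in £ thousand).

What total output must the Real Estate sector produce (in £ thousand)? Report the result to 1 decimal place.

x_4 = 1281.6

Technical coefficients a_ij = z_ij / X_j:
  a_11 = 119/340 = 0.35, a_21 = 34/340 = 0.10, a_31 = 85/340 = 0.25, a_41 = 68/340 = 0.20
  a_12 = 24/240 = 0.10, a_22 = 24/240 = 0.10, a_32 = 60/240 = 0.25, a_42 = 108/240 = 0.45
  a_13 = 46/460 = 0.10, a_23 = 161/460 = 0.35, a_33 = 92/460 = 0.20, a_43 = 92/460 = 0.20
  a_14 = 150/500 = 0.30, a_24 = 0/500 = 0.00, a_34 = 125/500 = 0.25, a_44 = 0/500 = 0.00
I − A =
  [   0.65    -0.10    -0.10    -0.30]
  [  -0.10     0.90    -0.35     0.00]
  [  -0.25    -0.25     0.80    -0.25]
  [  -0.20    -0.45    -0.20     1.00]
Compute the cofactors C_ij = (−1)^(i+j)·(3×3 minor ij) of I−A; the adjugate is their transpose:
adj(I−A) = Cᵀ =
  [ 0.548125   0.234250   0.226250   0.221000]
  [ 0.180000   0.394500   0.222500   0.109625]
  [ 0.306250   0.284375   0.507500   0.218750]
  [ 0.251875   0.281250   0.246875   0.369375]
det(I−A) = Σ_j (I−A)_1j·C_1j = (0.65)(0.548125) + (-0.10)(0.180000) + (-0.10)(0.306250) + (-0.30)(0.251875) = 0.23209375
(I − A)⁻¹ = adj(I−A) / det(I−A) ≈
  [   2.3617     1.0093     0.9748     0.9522]
  [   0.7755     1.6997     0.9587     0.4723]
  [   1.3195     1.2253     2.1866     0.9425]
  [   1.0852     1.2118     1.0637     1.5915]
x = (I − A)⁻¹ d = adj(I−A)·d / det(I−A), with det(I−A) = 0.23209375:
  x_1 = (0.548125·220 + 0.234250·300 + 0.226250·100 + 0.221000·360) / 0.23209375 = 293.0475 / 0.23209375 ≈ 1262.6
  x_2 = (0.180000·220 + 0.394500·300 + 0.222500·100 + 0.109625·360) / 0.23209375 = 219.665 / 0.23209375 ≈ 946.4
  x_3 = (0.306250·220 + 0.284375·300 + 0.507500·100 + 0.218750·360) / 0.23209375 = 282.1875 / 0.23209375 ≈ 1215.8
  x_4 = (0.251875·220 + 0.281250·300 + 0.246875·100 + 0.369375·360) / 0.23209375 = 297.45 / 0.23209375 ≈ 1281.6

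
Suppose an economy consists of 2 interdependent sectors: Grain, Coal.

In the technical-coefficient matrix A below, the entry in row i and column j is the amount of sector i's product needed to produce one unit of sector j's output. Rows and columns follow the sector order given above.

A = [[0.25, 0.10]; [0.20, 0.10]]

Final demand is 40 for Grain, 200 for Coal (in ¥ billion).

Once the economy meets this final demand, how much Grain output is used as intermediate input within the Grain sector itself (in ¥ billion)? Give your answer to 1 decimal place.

I − A =
  [   0.75    -0.10]
  [  -0.20     0.90]
det(I−A) = (0.75)(0.90) − (-0.10)(-0.20) = 0.6550
adj(I−A) = [[0.90, 0.10], [0.20, 0.75]]
(I − A)⁻¹ = adj(I−A) / det(I−A) ≈
  [   1.3740     0.1527]
  [   0.3053     1.1450]
First solve x = (I − A)⁻¹ d = adj(I−A)·d / det(I−A); in particular x_G = (0.90·40 + 0.10·200) / 0.6550 = 56.00 / 0.6550 ≈ 85.496.
Intermediate flow from G to G: z_GG = a_GG · x_G = 0.25 × 56.00 / 0.6550 = 14.00 / 0.6550 ≈ 21.4.

z_GG = 21.4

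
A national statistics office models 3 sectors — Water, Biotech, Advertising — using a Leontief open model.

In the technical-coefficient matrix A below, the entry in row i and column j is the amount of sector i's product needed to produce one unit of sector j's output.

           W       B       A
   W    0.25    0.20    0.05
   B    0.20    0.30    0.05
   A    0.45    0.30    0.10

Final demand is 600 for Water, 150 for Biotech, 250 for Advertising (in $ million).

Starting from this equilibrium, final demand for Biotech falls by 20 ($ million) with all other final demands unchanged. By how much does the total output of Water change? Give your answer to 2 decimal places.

I − A =
  [   0.75    -0.20    -0.05]
  [  -0.20     0.70    -0.05]
  [  -0.45    -0.30     0.90]
Cofactors of I−A, C_ij = (−1)^(i+j)·(minor ij) (rows/columns in the sector order above):
  C_11 = (0.70)(0.90) − (-0.05)(-0.30) = 0.6150
  C_12 = −[(-0.20)(0.90) − (-0.05)(-0.45)] = 0.2025
  C_13 = (-0.20)(-0.30) − (0.70)(-0.45) = 0.3750
  C_21 = −[(-0.20)(0.90) − (-0.05)(-0.30)] = 0.1950
  C_22 = (0.75)(0.90) − (-0.05)(-0.45) = 0.6525
  C_23 = −[(0.75)(-0.30) − (-0.20)(-0.45)] = 0.3150
  C_31 = (-0.20)(-0.05) − (-0.05)(0.70) = 0.0450
  C_32 = −[(0.75)(-0.05) − (-0.05)(-0.20)] = 0.0475
  C_33 = (0.75)(0.70) − (-0.20)(-0.20) = 0.4850
det(I−A) = Σ_j (I−A)_1j·C_1j = (0.75)(0.6150) + (-0.20)(0.2025) + (-0.05)(0.3750) = 0.4020
adj(I−A) = Cᵀ =
  [ 0.6150   0.1950   0.0450]
  [ 0.2025   0.6525   0.0475]
  [ 0.3750   0.3150   0.4850]
(I − A)⁻¹ = adj(I−A) / det(I−A) ≈
  [   1.5299     0.4851     0.1119]
  [   0.5037     1.6231     0.1182]
  [   0.9328     0.7836     1.2065]
Δx = (I − A)⁻¹ Δd with Δd having -20 in the Biotech component and 0 elsewhere.
So Δx_W = L_WB · (-20), where L_WB = adj(I−A)_WB / det(I−A) = 0.1950 / 0.4020.
Δx_W = 0.1950 × (-20) / 0.4020 = -3.90 / 0.4020 ≈ -9.70.

Δx_W = -9.70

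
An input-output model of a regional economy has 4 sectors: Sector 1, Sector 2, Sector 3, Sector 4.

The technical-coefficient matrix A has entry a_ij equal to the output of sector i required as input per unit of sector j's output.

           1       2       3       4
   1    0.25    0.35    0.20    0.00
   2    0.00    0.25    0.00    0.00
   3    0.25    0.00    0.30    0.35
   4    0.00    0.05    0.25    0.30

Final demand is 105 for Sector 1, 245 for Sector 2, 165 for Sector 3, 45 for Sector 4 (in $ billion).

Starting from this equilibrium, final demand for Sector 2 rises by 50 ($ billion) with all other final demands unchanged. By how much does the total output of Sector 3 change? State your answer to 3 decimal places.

I − A =
  [   0.75    -0.35    -0.20     0.00]
  [   0.00     0.75     0.00     0.00]
  [  -0.25     0.00     0.70    -0.35]
  [   0.00    -0.05    -0.25     0.70]
Compute the cofactors C_ij = (−1)^(i+j)·(3×3 minor ij) of I−A; the adjugate is their transpose:
adj(I−A) = Cᵀ =
  [ 0.301875   0.144375   0.105000   0.052500]
  [ 0.000000   0.266875   0.000000   0.000000]
  [ 0.131250   0.074375   0.393750   0.196875]
  [ 0.046875   0.045625   0.140625   0.356250]
det(I−A) = Σ_j (I−A)_1j·C_1j = (0.75)(0.301875) + (-0.35)(0.000000) + (-0.20)(0.131250) + (0.00)(0.046875) = 0.20015625
(I − A)⁻¹ = adj(I−A) / det(I−A) ≈
  [   1.5082     0.7213     0.5246     0.2623]
  [   0.0000     1.3333     0.0000     0.0000]
  [   0.6557     0.3716     1.9672     0.9836]
  [   0.2342     0.2279     0.7026     1.7799]
Δx = (I − A)⁻¹ Δd with Δd having +50 in the Sector 2 component and 0 elsewhere.
So Δx_3 = L_32 · (+50), where L_32 = adj(I−A)_32 / det(I−A) = 0.074375 / 0.20015625.
Δx_3 = 0.074375 × (+50) / 0.20015625 = 3.71875 / 0.20015625 ≈ 18.579.

Δx_3 = 18.579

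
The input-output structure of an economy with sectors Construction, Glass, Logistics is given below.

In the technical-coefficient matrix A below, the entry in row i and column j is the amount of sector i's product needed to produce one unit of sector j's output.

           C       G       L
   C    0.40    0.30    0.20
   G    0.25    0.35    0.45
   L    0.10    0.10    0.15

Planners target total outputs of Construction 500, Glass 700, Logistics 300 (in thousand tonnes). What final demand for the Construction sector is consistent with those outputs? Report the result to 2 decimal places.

d_C = 30.00

I − A =
  [   0.60    -0.30    -0.20]
  [  -0.25     0.65    -0.45]
  [  -0.10    -0.10     0.85]
d = (I − A) x:
  d_C = (+0.60)·500 + (-0.30)·700 + (-0.20)·300 = 30.00
  d_G = (-0.25)·500 + (+0.65)·700 + (-0.45)·300 = 195.00
  d_L = (-0.10)·500 + (-0.10)·700 + (+0.85)·300 = 135.00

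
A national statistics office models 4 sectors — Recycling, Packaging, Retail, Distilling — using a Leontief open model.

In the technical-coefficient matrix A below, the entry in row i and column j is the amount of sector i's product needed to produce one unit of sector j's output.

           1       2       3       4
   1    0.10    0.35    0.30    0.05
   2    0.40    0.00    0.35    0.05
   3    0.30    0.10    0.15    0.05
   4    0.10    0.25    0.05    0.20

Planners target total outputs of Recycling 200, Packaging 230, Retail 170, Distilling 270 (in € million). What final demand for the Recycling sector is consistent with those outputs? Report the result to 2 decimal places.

I − A =
  [   0.90    -0.35    -0.30    -0.05]
  [  -0.40     1.00    -0.35    -0.05]
  [  -0.30    -0.10     0.85    -0.05]
  [  -0.10    -0.25    -0.05     0.80]
d = (I − A) x:
  d_1 = (+0.90)·200 + (-0.35)·230 + (-0.30)·170 + (-0.05)·270 = 35.00
  d_2 = (-0.40)·200 + (+1.00)·230 + (-0.35)·170 + (-0.05)·270 = 77.00
  d_3 = (-0.30)·200 + (-0.10)·230 + (+0.85)·170 + (-0.05)·270 = 48.00
  d_4 = (-0.10)·200 + (-0.25)·230 + (-0.05)·170 + (+0.80)·270 = 130.00

d_1 = 35.00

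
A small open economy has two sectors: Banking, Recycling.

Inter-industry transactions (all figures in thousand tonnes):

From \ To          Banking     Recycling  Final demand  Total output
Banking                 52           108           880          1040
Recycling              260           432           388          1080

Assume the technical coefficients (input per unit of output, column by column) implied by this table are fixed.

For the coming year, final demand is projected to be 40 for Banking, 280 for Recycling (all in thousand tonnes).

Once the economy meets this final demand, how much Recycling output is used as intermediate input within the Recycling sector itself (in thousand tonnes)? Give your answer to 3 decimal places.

z_RR = 202.569

Technical coefficients a_ij = z_ij / X_j:
  a_BB = 52/1040 = 0.05, a_RB = 260/1040 = 0.25
  a_BR = 108/1080 = 0.10, a_RR = 432/1080 = 0.40
I − A =
  [   0.95    -0.10]
  [  -0.25     0.60]
det(I−A) = (0.95)(0.60) − (-0.10)(-0.25) = 0.5450
adj(I−A) = [[0.60, 0.10], [0.25, 0.95]]
(I − A)⁻¹ = adj(I−A) / det(I−A) ≈
  [   1.1009     0.1835]
  [   0.4587     1.7431]
First solve x = (I − A)⁻¹ d = adj(I−A)·d / det(I−A); in particular x_R = (0.25·40 + 0.95·280) / 0.5450 = 276.00 / 0.5450 ≈ 506.42202.
Intermediate flow from R to R: z_RR = a_RR · x_R = 0.40 × 276.00 / 0.5450 = 110.40 / 0.5450 ≈ 202.569.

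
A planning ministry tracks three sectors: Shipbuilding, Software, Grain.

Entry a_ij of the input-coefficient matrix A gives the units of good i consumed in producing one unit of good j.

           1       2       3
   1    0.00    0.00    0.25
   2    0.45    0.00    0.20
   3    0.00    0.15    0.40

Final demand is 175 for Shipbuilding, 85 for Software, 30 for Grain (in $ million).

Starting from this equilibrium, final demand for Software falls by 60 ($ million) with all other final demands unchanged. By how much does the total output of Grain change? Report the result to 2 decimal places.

I − A =
  [   1.00     0.00    -0.25]
  [  -0.45     1.00    -0.20]
  [   0.00    -0.15     0.60]
Cofactors of I−A, C_ij = (−1)^(i+j)·(minor ij) (rows/columns in the sector order above):
  C_11 = (1.00)(0.60) − (-0.20)(-0.15) = 0.5700
  C_12 = −[(-0.45)(0.60) − (-0.20)(0.00)] = 0.2700
  C_13 = (-0.45)(-0.15) − (1.00)(0.00) = 0.0675
  C_21 = −[(0.00)(0.60) − (-0.25)(-0.15)] = 0.0375
  C_22 = (1.00)(0.60) − (-0.25)(0.00) = 0.6000
  C_23 = −[(1.00)(-0.15) − (0.00)(0.00)] = 0.1500
  C_31 = (0.00)(-0.20) − (-0.25)(1.00) = 0.2500
  C_32 = −[(1.00)(-0.20) − (-0.25)(-0.45)] = 0.3125
  C_33 = (1.00)(1.00) − (0.00)(-0.45) = 1.0000
det(I−A) = Σ_j (I−A)_1j·C_1j = (1.00)(0.5700) + (0.00)(0.2700) + (-0.25)(0.0675) = 0.553125
adj(I−A) = Cᵀ =
  [ 0.5700   0.0375   0.2500]
  [ 0.2700   0.6000   0.3125]
  [ 0.0675   0.1500   1.0000]
(I − A)⁻¹ = adj(I−A) / det(I−A) ≈
  [   1.0305     0.0678     0.4520]
  [   0.4881     1.0847     0.5650]
  [   0.1220     0.2712     1.8079]
Δx = (I − A)⁻¹ Δd with Δd having -60 in the Software component and 0 elsewhere.
So Δx_3 = L_32 · (-60), where L_32 = adj(I−A)_32 / det(I−A) = 0.1500 / 0.553125.
Δx_3 = 0.1500 × (-60) / 0.553125 = -9.00 / 0.553125 ≈ -16.27.

Δx_3 = -16.27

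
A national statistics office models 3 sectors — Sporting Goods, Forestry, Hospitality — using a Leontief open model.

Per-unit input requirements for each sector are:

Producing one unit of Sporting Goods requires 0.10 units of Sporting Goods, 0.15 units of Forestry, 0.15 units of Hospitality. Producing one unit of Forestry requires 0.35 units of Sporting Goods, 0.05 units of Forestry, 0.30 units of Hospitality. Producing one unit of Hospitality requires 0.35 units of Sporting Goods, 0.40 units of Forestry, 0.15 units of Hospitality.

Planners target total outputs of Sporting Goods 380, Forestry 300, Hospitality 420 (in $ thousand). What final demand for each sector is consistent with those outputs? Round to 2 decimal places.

d_1 = 90.00, d_2 = 60.00, d_3 = 210.00

I − A =
  [   0.90    -0.35    -0.35]
  [  -0.15     0.95    -0.40]
  [  -0.15    -0.30     0.85]
d = (I − A) x:
  d_1 = (+0.90)·380 + (-0.35)·300 + (-0.35)·420 = 90.00
  d_2 = (-0.15)·380 + (+0.95)·300 + (-0.40)·420 = 60.00
  d_3 = (-0.15)·380 + (-0.30)·300 + (+0.85)·420 = 210.00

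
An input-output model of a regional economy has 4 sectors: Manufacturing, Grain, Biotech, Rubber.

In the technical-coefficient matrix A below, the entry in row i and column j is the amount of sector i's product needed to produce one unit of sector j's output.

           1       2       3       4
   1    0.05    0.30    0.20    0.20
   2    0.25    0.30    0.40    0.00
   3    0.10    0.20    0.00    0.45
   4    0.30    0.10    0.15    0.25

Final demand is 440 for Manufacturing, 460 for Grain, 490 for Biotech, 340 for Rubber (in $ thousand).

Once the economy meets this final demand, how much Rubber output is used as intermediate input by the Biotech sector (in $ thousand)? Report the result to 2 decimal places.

I − A =
  [   0.95    -0.30    -0.20    -0.20]
  [  -0.25     0.70    -0.40     0.00]
  [  -0.10    -0.20     1.00    -0.45]
  [  -0.30    -0.10    -0.15     0.75]
Compute the cofactors C_ij = (−1)^(i+j)·(3×3 minor ij) of I−A; the adjugate is their transpose:
adj(I−A) = Cᵀ =
  [ 0.399750   0.269750   0.224000   0.241000]
  [ 0.254625   0.543375   0.306000   0.251500]
  [ 0.195750   0.238250   0.395500   0.289500]
  [ 0.233000   0.228000   0.209500   0.478000]
det(I−A) = Σ_j (I−A)_1j·C_1j = (0.95)(0.399750) + (-0.30)(0.254625) + (-0.20)(0.195750) + (-0.20)(0.233000) = 0.217625
(I − A)⁻¹ = adj(I−A) / det(I−A) ≈
  [   1.8369     1.2395     1.0293     1.1074]
  [   1.1700     2.4968     1.4061     1.1557]
  [   0.8995     1.0948     1.8173     1.3303]
  [   1.0706     1.0477     0.9627     2.1964]
First solve x = (I − A)⁻¹ d = adj(I−A)·d / det(I−A); in particular x_3 = (0.195750·440 + 0.238250·460 + 0.395500·490 + 0.289500·340) / 0.217625 = 487.95 / 0.217625 ≈ 2242.1597.
Intermediate flow from 4 to 3: z_43 = a_43 · x_3 = 0.15 × 487.95 / 0.217625 = 73.1925 / 0.217625 ≈ 336.32.

z_43 = 336.32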